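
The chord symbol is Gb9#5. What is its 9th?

Ab

Root of Gb9#5 = Gb. The 9th is a major 9th: Gb up a major 9th → Ab.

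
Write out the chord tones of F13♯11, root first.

F13♯11: dominant thirteenth sharp eleven on F.
F — root
A — major 3rd
C — perfect 5th
Eb — minor 7th
G — major 9th
B — augmented 11th
D — major 13th

F A C Eb G B D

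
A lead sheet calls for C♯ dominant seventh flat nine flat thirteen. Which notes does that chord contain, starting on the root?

C♯ dominant seventh flat nine flat thirteen: dominant seventh flat nine flat thirteen on C-sharp.
Root: C-sharp
Major 3rd (3rd): E-sharp
Perfect 5th (5th): G-sharp
Minor 7th (7th): B
Minor 9th (9th): D
Minor 13th (13th): A

C-sharp – E-sharp – G-sharp – B – D – A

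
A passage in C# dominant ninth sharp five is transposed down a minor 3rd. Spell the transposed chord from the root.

C♯ down a minor 3rd → A♯. New chord: A♯ dominant ninth sharp five.
root → A♯
3rd (major 3rd) → C𝄪
5th (augmented 5th) → E𝄪
7th (minor 7th) → G♯
9th (major 9th) → B♯

A♯ C𝄪 E𝄪 G♯ B♯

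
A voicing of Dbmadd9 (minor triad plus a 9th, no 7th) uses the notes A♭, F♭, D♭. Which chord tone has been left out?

E♭

The full Dbmadd9 chord is D♭, F♭, A♭, E♭.
Comparing with the voicing, the major 9th (9th) — E♭ — is absent.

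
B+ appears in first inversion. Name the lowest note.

B+ in root position is B–D♯–F𝄪.
First inversion places the third in the bass, which is D♯.

D♯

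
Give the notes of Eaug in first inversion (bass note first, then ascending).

G#, B#, E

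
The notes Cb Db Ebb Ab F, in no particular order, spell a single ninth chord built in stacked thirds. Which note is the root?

Db

Arranged so that each adjacent pair is a third by letter name: Db – F – Ab – Cb – Ebb.
The bottom of that stack, Db, is the root (this is Db dominant seventh flat nine).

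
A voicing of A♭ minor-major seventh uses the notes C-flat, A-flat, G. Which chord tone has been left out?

A♭ minor-major seventh = A-flat, C-flat, E-flat, G. The voicing lacks the 5th (perfect 5th), E-flat.

E-flat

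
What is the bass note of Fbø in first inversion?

Fbø = Fb–Abb–Cbb–Ebb. First inversion → third in the bass = Abb.

Abb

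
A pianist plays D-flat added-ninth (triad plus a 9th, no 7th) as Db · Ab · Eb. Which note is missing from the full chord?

F

The full D-flat added-ninth chord is Db, F, Ab, Eb.
Comparing with the voicing, the major 3rd (3rd) — F — is absent.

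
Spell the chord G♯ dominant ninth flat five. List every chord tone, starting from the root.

G♯ dominant ninth flat five: dominant ninth flat five on G-sharp.
G-sharp — root
B-sharp — major 3rd
D — diminished 5th
F-sharp — minor 7th
A-sharp — major 9th

G-sharp B-sharp D F-sharp A-sharp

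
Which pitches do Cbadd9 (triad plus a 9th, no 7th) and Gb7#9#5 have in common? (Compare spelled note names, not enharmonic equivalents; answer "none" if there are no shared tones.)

Cbadd9: Cb Eb Gb Db
Gb7#9#5: Gb Bb D Fb A
Common to both → Gb.

Gb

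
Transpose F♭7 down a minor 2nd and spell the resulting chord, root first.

Eb G Bb Db

A minor 2nd down from Fb is Eb, so the new chord is Eb dominant seventh.
Root: Eb
Major 3rd (3rd): G
Perfect 5th (5th): Bb
Minor 7th (7th): Db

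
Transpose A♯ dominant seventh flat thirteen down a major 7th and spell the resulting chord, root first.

A# down a major 7th → B. New chord: B dominant seventh flat thirteen.
- root: B
- major 3rd: D#
- perfect 5th: F#
- minor 7th: A
- minor 13th: G

B D# F# A G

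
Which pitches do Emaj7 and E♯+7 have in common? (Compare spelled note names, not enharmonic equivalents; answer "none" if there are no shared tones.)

Emaj7 = E, G#, B, D#.
E♯+7 = E#, G##, B##, D#.
Shared: D#.

D#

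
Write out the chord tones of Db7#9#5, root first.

Db – F – A – Cb – E

Db7#9#5 is a dominant seventh sharp nine sharp five built on Db.
root → Db
3rd (major 3rd) → F
5th (augmented 5th) → A
7th (minor 7th) → Cb
9th (augmented 9th) → E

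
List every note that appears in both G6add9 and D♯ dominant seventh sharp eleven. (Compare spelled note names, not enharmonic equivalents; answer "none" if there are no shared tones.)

none

G6add9: G B D E A
D♯ dominant seventh sharp eleven: D♯ F𝄪 A♯ C♯ G𝄪
Common to both → none.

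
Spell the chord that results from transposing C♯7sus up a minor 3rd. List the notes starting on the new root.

Transposed root: C# → E (minor 3rd up). So we spell E dominant seventh suspended fourth:
- root: E
- perfect 4th: A
- perfect 5th: B
- minor 7th: D

E – A – B – D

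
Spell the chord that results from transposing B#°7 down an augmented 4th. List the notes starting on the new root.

B# down an augmented 4th → F#. New chord: F# diminished seventh.
F# — root
A — minor 3rd
C — diminished 5th
Eb — diminished 7th

F#, A, C, Eb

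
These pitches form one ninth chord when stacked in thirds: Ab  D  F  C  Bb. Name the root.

Bb

Stacking in thirds gives Bb – D – F – Ab – C, so Bb is the root — Bb dominant ninth.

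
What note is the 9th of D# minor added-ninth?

E#

D# minor added-ninth is built on D#; its 9th is a major 9th above the root.
A second above D uses the letter E, and the major 9th above D# is E#.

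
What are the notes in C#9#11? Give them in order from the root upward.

C# E# G# B D# F##

C#9#11: dominant ninth sharp eleven on C#.
C# — root
E# — major 3rd
G# — perfect 5th
B — minor 7th
D# — major 9th
F## — augmented 11th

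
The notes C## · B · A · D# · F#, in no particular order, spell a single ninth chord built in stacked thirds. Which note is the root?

B

Arranged so that each adjacent pair is a third by letter name: B – D# – F# – A – C##.
The bottom of that stack, B, is the root (this is B dominant seventh sharp nine).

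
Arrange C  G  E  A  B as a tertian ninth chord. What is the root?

Arranged so that each adjacent pair is a third by letter name: A – C – E – G – B.
The bottom of that stack, A, is the root (this is A minor ninth).

A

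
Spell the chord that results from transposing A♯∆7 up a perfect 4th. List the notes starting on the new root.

A perfect 4th up from A♯ is D♯, so the new chord is D♯ major seventh.
Root: D♯
Major 3rd (3rd): F𝄪
Perfect 5th (5th): A♯
Major 7th (7th): C𝄪

D♯, F𝄪, A♯, C𝄪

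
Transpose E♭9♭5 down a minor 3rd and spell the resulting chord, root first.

C – E – Gb – Bb – D

Eb down a minor 3rd → C. New chord: C dominant ninth flat five.
root → C
3rd (major 3rd) → E
5th (diminished 5th) → Gb
7th (minor 7th) → Bb
9th (major 9th) → D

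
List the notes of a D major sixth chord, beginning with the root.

Root D, quality major sixth:
Root: D
Major 3rd (3rd): F#
Perfect 5th (5th): A
Major 6th (6th): B

D, F#, A, B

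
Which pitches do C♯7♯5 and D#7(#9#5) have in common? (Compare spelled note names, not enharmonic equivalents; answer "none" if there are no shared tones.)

C#

C♯7♯5: C# E# G## B
D#7(#9#5): D# F## A## C# E##
Common to both → C#.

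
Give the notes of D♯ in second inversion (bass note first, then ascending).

A♯, D♯, F𝄪

In root position, D♯ is D♯–F𝄪–A♯.
Second inversion puts the fifth (A♯) in the bass.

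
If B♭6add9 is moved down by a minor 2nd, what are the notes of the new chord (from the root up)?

Transposed root: Bb → A (minor 2nd down). So we spell A six-nine:
A — root
C# — major 3rd
E — perfect 5th
F# — major 6th
B — major 9th

A – C# – E – F# – B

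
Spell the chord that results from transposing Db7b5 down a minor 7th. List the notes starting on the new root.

Eb – G – Bbb – Db

A minor 7th down from Db is Eb, so the new chord is Eb dominant seventh flat five.
Eb — root
G — major 3rd
Bbb — diminished 5th
Db — minor 7th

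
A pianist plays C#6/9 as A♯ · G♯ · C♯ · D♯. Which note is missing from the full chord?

The full C#6/9 chord is C♯, E♯, G♯, A♯, D♯.
Comparing with the voicing, the major 3rd (3rd) — E♯ — is absent.

E♯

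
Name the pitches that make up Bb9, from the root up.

Bb, D, F, Ab, C

Root Bb, quality dominant ninth:
Bb — root
D — major 3rd
F — perfect 5th
Ab — minor 7th
C — major 9th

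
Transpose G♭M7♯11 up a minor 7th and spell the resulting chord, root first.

A minor 7th up from Gb is Fb, so the new chord is Fb major seventh sharp eleven.
root → Fb
3rd (major 3rd) → Ab
5th (perfect 5th) → Cb
7th (major 7th) → Eb
11th (augmented 11th) → Bb

Fb – Ab – Cb – Eb – Bb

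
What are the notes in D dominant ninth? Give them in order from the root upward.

D  F♯  A  C  E

Root D, quality dominant ninth:
- root: D
- major 3rd: F♯
- perfect 5th: A
- minor 7th: C
- major 9th: E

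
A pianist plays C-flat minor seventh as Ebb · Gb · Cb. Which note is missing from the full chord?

The full C-flat minor seventh chord is Cb, Ebb, Gb, Bbb.
Comparing with the voicing, the minor 7th (7th) — Bbb — is absent.

Bbb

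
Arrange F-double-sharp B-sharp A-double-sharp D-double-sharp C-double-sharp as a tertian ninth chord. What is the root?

B-sharp

Arranged so that each adjacent pair is a third by letter name: B-sharp – D-double-sharp – F-double-sharp – A-double-sharp – C-double-sharp.
The bottom of that stack, B-sharp, is the root (this is B-sharp major ninth).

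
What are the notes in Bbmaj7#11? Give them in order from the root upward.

Bb, D, F, A, E

Bbmaj7#11: major seventh sharp eleven on Bb.
Bb — root
D — major 3rd
F — perfect 5th
A — major 7th
E — augmented 11th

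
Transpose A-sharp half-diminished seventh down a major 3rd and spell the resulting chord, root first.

F#, A, C, E

A major 3rd down from A# is F#, so the new chord is F# half-diminished seventh.
root → F#
3rd (minor 3rd) → A
5th (diminished 5th) → C
7th (minor 7th) → E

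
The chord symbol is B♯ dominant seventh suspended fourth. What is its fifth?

F##

B♯ dominant seventh suspended fourth is built on B#; its 5th is a perfect 5th above the root.
A fifth above B uses the letter F, and the perfect 5th above B# is F##.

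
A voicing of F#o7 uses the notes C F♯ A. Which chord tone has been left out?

E♭

The full F#o7 chord is F♯, A, C, E♭.
Comparing with the voicing, the diminished 7th (7th) — E♭ — is absent.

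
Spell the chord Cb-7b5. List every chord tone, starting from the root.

Cb-7b5: half-diminished seventh on Cb.
Cb — root
Ebb — minor 3rd
Gbb — diminished 5th
Bbb — minor 7th

Cb Ebb Gbb Bbb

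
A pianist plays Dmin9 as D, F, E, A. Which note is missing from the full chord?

C

The full Dmin9 chord is D, F, A, C, E.
Comparing with the voicing, the minor 7th (7th) — C — is absent.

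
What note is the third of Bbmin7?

Bbmin7 is built on Bb; its 3rd is a minor 3rd above the root.
A third above B uses the letter D, and the minor 3rd above Bb is Db.

Db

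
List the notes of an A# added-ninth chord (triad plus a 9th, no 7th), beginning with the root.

Root A#, quality added-ninth:
- root: A#
- major 3rd: C##
- perfect 5th: E#
- major 9th: B#

A# C## E# B#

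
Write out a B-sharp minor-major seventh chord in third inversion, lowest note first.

A-double-sharp B-sharp D-sharp F-double-sharp

In root position, B-sharp minor-major seventh is B-sharp–D-sharp–F-double-sharp–A-double-sharp.
Third inversion puts the seventh (A-double-sharp) in the bass.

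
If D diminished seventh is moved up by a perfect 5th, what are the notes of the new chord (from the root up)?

A, C, Eb, Gb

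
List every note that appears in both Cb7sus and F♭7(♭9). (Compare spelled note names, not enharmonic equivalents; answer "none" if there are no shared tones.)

Cb7sus = Cb, Fb, Gb, Bbb.
F♭7(♭9) = Fb, Ab, Cb, Ebb, Gbb.
Shared: Cb, Fb.

Cb, Fb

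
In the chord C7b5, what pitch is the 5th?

Root of C7b5 = C. The 5th is a diminished 5th: C up a diminished 5th → Gb.

Gb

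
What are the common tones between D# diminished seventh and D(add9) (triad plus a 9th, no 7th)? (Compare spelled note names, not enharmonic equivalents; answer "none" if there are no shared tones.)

F# A

D# diminished seventh = D#, F#, A, C.
D(add9) = D, F#, A, E.
Shared: F#, A.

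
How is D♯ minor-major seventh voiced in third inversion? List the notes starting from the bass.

C-double-sharp, D-sharp, F-sharp, A-sharp

In root position, D♯ minor-major seventh is D-sharp–F-sharp–A-sharp–C-double-sharp.
Third inversion puts the seventh (C-double-sharp) in the bass.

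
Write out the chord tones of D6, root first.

Root D, quality major sixth:
Root: D
Major 3rd (3rd): F♯
Perfect 5th (5th): A
Major 6th (6th): B

D F♯ A B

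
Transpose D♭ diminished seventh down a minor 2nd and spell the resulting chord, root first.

D-flat down a minor 2nd → C. New chord: C diminished seventh.
- root: C
- minor 3rd: E-flat
- diminished 5th: G-flat
- diminished 7th: B-double-flat

C, E-flat, G-flat, B-double-flat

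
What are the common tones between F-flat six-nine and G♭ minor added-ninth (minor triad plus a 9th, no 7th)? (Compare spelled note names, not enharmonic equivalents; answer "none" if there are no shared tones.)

F-flat six-nine = F-flat, A-flat, C-flat, D-flat, G-flat.
G♭ minor added-ninth = G-flat, B-double-flat, D-flat, A-flat.
Shared: A-flat, D-flat, G-flat.

A-flat D-flat G-flat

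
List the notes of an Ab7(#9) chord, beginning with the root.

Ab  C  Eb  Gb  B

Root Ab, quality dominant seventh sharp nine:
Ab — root
C — major 3rd
Eb — perfect 5th
Gb — minor 7th
B — augmented 9th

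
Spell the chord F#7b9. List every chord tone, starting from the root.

F#7b9 is a dominant seventh flat nine built on F#.
root → F#
3rd (major 3rd) → A#
5th (perfect 5th) → C#
7th (minor 7th) → E
9th (minor 9th) → G

F#  A#  C#  E  G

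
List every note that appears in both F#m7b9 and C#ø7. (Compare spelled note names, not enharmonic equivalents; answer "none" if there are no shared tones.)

C# – E – G

F#m7b9 = F#, A, C#, E, G.
C#ø7 = C#, E, G, B.
Shared: C#, E, G.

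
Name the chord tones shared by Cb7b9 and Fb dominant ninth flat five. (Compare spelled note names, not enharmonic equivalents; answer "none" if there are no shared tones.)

Cb7b9: C♭ E♭ G♭ B𝄫 D𝄫
Fb dominant ninth flat five: F♭ A♭ C𝄫 E𝄫 G♭
Common to both → G♭.

G♭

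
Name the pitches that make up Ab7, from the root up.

Root Ab, quality dominant seventh:
root → Ab
3rd (major 3rd) → C
5th (perfect 5th) → Eb
7th (minor 7th) → Gb

Ab – C – Eb – Gb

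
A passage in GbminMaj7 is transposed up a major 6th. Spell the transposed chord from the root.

E♭ G♭ B♭ D

A major 6th up from G♭ is E♭, so the new chord is E♭ minor-major seventh.
- root: E♭
- minor 3rd: G♭
- perfect 5th: B♭
- major 7th: D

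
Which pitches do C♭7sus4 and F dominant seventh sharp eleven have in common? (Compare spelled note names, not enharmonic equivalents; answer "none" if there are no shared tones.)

none

C♭7sus4: Cb Fb Gb Bbb
F dominant seventh sharp eleven: F A C Eb B
Common to both → none.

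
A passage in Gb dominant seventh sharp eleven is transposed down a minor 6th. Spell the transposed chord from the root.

B♭  D  F  A♭  E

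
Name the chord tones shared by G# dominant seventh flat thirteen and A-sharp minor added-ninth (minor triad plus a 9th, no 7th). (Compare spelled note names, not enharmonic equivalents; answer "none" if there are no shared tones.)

B-sharp

G# dominant seventh flat thirteen: G-sharp B-sharp D-sharp F-sharp E
A-sharp minor added-ninth: A-sharp C-sharp E-sharp B-sharp
Common to both → B-sharp.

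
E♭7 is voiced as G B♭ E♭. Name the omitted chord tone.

E♭7 = E♭, G, B♭, D♭. The voicing lacks the 7th (minor 7th), D♭.

D♭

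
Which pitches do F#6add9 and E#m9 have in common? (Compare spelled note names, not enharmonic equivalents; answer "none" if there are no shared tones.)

D#, G#

F#6add9 = F#, A#, C#, D#, G#.
E#m9 = E#, G#, B#, D#, F##.
Shared: D#, G#.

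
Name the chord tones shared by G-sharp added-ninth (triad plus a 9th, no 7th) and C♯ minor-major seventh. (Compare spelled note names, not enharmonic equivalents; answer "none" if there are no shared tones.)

G#  B#

G-sharp added-ninth: G# B# D# A#
C♯ minor-major seventh: C# E G# B#
Common to both → G#, B#.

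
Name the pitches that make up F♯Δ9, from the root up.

Root F#, quality major ninth:
F# — root
A# — major 3rd
C# — perfect 5th
E# — major 7th
G# — major 9th

F# – A# – C# – E# – G#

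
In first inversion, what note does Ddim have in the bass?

F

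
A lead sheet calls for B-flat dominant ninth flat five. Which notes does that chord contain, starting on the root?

B♭, D, F♭, A♭, C

Root B♭, quality dominant ninth flat five:
Root: B♭
Major 3rd (3rd): D
Diminished 5th (5th): F♭
Minor 7th (7th): A♭
Major 9th (9th): C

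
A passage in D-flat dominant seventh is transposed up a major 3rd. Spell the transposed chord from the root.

F A C E-flat

D-flat up a major 3rd → F. New chord: F dominant seventh.
root → F
3rd (major 3rd) → A
5th (perfect 5th) → C
7th (minor 7th) → E-flat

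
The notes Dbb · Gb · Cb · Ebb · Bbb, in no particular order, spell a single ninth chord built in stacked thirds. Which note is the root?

Cb

Stacking in thirds gives Cb – Ebb – Gb – Bbb – Dbb, so Cb is the root — Cb minor seventh flat nine.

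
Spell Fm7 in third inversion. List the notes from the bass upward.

Fm7 = F–Ab–C–Eb; third inversion → seventh (Eb) lowest.

Eb F Ab C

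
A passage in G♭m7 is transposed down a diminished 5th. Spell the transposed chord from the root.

Gb down a diminished 5th → C. New chord: C minor seventh.
root → C
3rd (minor 3rd) → Eb
5th (perfect 5th) → G
7th (minor 7th) → Bb

C  Eb  G  Bb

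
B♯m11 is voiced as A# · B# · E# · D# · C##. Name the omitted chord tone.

B♯m11 = B#, D#, F##, A#, C##, E#. The voicing lacks the 5th (perfect 5th), F##.

F##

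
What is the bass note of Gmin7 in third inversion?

F

Gmin7 in root position is G–B♭–D–F.
Third inversion places the seventh in the bass, which is F.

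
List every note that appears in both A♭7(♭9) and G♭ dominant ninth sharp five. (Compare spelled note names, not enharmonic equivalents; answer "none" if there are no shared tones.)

Ab Gb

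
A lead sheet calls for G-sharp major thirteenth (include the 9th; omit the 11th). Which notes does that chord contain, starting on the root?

G-sharp major thirteenth is a major thirteenth built on G-sharp.
Root: G-sharp
Major 3rd (3rd): B-sharp
Perfect 5th (5th): D-sharp
Major 7th (7th): F-double-sharp
Major 9th (9th): A-sharp
Major 13th (13th): E-sharp

G-sharp B-sharp D-sharp F-double-sharp A-sharp E-sharp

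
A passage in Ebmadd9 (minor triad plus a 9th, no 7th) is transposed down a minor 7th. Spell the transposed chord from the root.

E♭ down a minor 7th → F. New chord: F minor added-ninth.
- root: F
- minor 3rd: A♭
- perfect 5th: C
- major 9th: G

F – A♭ – C – G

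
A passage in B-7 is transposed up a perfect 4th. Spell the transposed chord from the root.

E, G, B, D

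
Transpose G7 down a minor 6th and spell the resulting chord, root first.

B, D#, F#, A

G down a minor 6th → B. New chord: B dominant seventh.
B — root
D# — major 3rd
F# — perfect 5th
A — minor 7th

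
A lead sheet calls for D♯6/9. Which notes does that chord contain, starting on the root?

D#  F##  A#  B#  E#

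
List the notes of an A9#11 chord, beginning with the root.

A9#11 is a dominant ninth sharp eleven built on A.
- root: A
- major 3rd: C#
- perfect 5th: E
- minor 7th: G
- major 9th: B
- augmented 11th: D#

A C# E G B D#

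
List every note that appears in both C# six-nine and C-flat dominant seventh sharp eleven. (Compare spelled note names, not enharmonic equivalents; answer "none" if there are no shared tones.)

C# six-nine: C-sharp E-sharp G-sharp A-sharp D-sharp
C-flat dominant seventh sharp eleven: C-flat E-flat G-flat B-double-flat F
Common to both → none.

none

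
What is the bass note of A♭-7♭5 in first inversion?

Cb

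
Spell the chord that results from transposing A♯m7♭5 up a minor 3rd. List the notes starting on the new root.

Transposed root: A# → C# (minor 3rd up). So we spell C# half-diminished seventh:
- root: C#
- minor 3rd: E
- diminished 5th: G
- minor 7th: B

C# E G B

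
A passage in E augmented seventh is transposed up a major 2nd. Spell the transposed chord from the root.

A major 2nd up from E is F#, so the new chord is F# augmented seventh.
F# — root
A# — major 3rd
C## — augmented 5th
E — minor 7th

F#, A#, C##, E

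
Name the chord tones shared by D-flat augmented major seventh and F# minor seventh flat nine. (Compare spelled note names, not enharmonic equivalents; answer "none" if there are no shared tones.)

A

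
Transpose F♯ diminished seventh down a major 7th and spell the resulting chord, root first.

Transposed root: F# → G (major 7th down). So we spell G diminished seventh:
G — root
Bb — minor 3rd
Db — diminished 5th
Fb — diminished 7th

G, Bb, Db, Fb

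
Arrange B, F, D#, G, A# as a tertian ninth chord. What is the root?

Stacking in thirds gives G – B – D# – F – A#, so G is the root — G dominant seventh sharp nine sharp five.

G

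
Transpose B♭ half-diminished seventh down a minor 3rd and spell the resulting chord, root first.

A minor 3rd down from B-flat is G, so the new chord is G half-diminished seventh.
G — root
B-flat — minor 3rd
D-flat — diminished 5th
F — minor 7th

G, B-flat, D-flat, F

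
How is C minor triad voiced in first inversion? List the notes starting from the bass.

E-flat G C

C minor triad = C–E-flat–G; first inversion → third (E-flat) lowest.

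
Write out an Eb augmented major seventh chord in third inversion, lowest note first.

Eb augmented major seventh = Eb–G–B–D; third inversion → seventh (D) lowest.

D  Eb  G  B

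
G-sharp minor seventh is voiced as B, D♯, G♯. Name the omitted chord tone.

F♯

G-sharp minor seventh = G♯, B, D♯, F♯. The voicing lacks the 7th (minor 7th), F♯.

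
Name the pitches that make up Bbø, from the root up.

Bbø: half-diminished seventh on Bb.
root → Bb
3rd (minor 3rd) → Db
5th (diminished 5th) → Fb
7th (minor 7th) → Ab

Bb  Db  Fb  Ab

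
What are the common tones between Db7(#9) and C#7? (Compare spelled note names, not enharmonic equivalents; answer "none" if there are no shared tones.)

Db7(#9) = Db, F, Ab, Cb, E.
C#7 = C#, E#, G#, B.
Shared: none.

none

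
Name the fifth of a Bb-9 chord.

F

Bb-9 is built on Bb; its 5th is a perfect 5th above the root.
A fifth above B uses the letter F, and the perfect 5th above Bb is F.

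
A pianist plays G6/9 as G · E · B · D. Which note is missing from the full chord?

The full G6/9 chord is G, B, D, E, A.
Comparing with the voicing, the major 9th (9th) — A — is absent.

A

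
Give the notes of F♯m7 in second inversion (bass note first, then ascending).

C#, E, F#, A

In root position, F♯m7 is F#–A–C#–E.
Second inversion puts the fifth (C#) in the bass.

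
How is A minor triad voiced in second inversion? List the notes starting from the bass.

In root position, A minor triad is A–C–E.
Second inversion puts the fifth (E) in the bass.

E, A, C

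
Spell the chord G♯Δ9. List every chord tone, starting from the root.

Root G♯, quality major ninth:
- root: G♯
- major 3rd: B♯
- perfect 5th: D♯
- major 7th: F𝄪
- major 9th: A♯

G♯ B♯ D♯ F𝄪 A♯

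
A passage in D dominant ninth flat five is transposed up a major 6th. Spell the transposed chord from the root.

B  D-sharp  F  A  C-sharp

A major 6th up from D is B, so the new chord is B dominant ninth flat five.
B — root
D-sharp — major 3rd
F — diminished 5th
A — minor 7th
C-sharp — major 9th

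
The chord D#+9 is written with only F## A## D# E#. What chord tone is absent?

C#

D#+9 = D#, F##, A##, C#, E#. The voicing lacks the 7th (minor 7th), C#.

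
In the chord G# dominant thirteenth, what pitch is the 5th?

G# dominant thirteenth is built on G-sharp; its 5th is a perfect 5th above the root.
A fifth above G uses the letter D, and the perfect 5th above G-sharp is D-sharp.

D-sharp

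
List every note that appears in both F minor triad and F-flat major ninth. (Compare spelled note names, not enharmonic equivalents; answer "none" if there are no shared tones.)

A-flat

F minor triad = F, A-flat, C.
F-flat major ninth = F-flat, A-flat, C-flat, E-flat, G-flat.
Shared: A-flat.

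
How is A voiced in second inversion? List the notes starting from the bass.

In root position, A is A–C#–E.
Second inversion puts the fifth (E) in the bass.

E A C#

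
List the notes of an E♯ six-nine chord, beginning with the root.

E-sharp  G-double-sharp  B-sharp  C-double-sharp  F-double-sharp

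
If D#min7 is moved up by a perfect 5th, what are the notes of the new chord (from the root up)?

A#, C#, E#, G#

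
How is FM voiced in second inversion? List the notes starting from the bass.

C  F  A

In root position, FM is F–A–C.
Second inversion puts the fifth (C) in the bass.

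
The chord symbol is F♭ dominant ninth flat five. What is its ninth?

G-flat

Root of F♭ dominant ninth flat five = F-flat. The 9th is a major 9th: F-flat up a major 9th → G-flat.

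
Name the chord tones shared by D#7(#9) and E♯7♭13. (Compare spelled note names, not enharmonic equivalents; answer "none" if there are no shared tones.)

D# C#

D#7(#9): D# F## A# C# E##
E♯7♭13: E# G## B# D# C#
Common to both → D#, C#.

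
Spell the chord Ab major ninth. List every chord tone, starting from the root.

Ab major ninth is a major ninth built on A-flat.
root → A-flat
3rd (major 3rd) → C
5th (perfect 5th) → E-flat
7th (major 7th) → G
9th (major 9th) → B-flat

A-flat – C – E-flat – G – B-flat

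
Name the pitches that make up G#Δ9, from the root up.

G#Δ9 is a major ninth built on G#.
root → G#
3rd (major 3rd) → B#
5th (perfect 5th) → D#
7th (major 7th) → F##
9th (major 9th) → A#

G# B# D# F## A#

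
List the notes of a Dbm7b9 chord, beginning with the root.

Dbm7b9: minor seventh flat nine on Db.
Root: Db
Minor 3rd (3rd): Fb
Perfect 5th (5th): Ab
Minor 7th (7th): Cb
Minor 9th (9th): Ebb

Db, Fb, Ab, Cb, Ebb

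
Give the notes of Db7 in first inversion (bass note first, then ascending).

F Ab Cb Db

Db7 = Db–F–Ab–Cb; first inversion → third (F) lowest.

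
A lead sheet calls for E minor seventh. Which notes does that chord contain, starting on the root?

Root E, quality minor seventh:
Root: E
Minor 3rd (3rd): G
Perfect 5th (5th): B
Minor 7th (7th): D

E, G, B, D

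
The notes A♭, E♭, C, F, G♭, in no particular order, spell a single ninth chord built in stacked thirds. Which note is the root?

F

Arranged so that each adjacent pair is a third by letter name: F – A♭ – C – E♭ – G♭.
The bottom of that stack, F, is the root (this is F minor seventh flat nine).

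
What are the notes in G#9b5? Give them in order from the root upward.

G# – B# – D – F# – A#

G#9b5: dominant ninth flat five on G#.
- root: G#
- major 3rd: B#
- diminished 5th: D
- minor 7th: F#
- major 9th: A#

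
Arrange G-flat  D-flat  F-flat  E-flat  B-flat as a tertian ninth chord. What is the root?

Stacking in thirds gives E-flat – G-flat – B-flat – D-flat – F-flat, so E-flat is the root — E-flat minor seventh flat nine.

E-flat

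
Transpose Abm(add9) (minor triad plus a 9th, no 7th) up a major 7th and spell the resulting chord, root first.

Ab up a major 7th → G. New chord: G minor added-ninth.
G — root
Bb — minor 3rd
D — perfect 5th
A — major 9th

G – Bb – D – A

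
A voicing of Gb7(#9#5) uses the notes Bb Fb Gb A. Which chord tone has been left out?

D

Gb7(#9#5) = Gb, Bb, D, Fb, A. The voicing lacks the 5th (augmented 5th), D.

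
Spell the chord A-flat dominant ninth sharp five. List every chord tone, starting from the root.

A-flat dominant ninth sharp five: dominant ninth sharp five on A♭.
Root: A♭
Major 3rd (3rd): C
Augmented 5th (5th): E
Minor 7th (7th): G♭
Major 9th (9th): B♭

A♭ C E G♭ B♭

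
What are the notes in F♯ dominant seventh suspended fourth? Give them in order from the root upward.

Root F-sharp, quality dominant seventh suspended fourth:
root → F-sharp
4th (perfect 4th) → B
5th (perfect 5th) → C-sharp
7th (minor 7th) → E

F-sharp – B – C-sharp – E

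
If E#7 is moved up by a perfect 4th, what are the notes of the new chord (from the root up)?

A# – C## – E# – G#

A perfect 4th up from E# is A#, so the new chord is A# dominant seventh.
- root: A#
- major 3rd: C##
- perfect 5th: E#
- minor 7th: G#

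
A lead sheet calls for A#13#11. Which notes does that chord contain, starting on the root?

A# – C## – E# – G# – B# – D## – F##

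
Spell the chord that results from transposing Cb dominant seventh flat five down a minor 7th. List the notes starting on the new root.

D-flat, F, A-double-flat, C-flat

C-flat down a minor 7th → D-flat. New chord: D-flat dominant seventh flat five.
- root: D-flat
- major 3rd: F
- diminished 5th: A-double-flat
- minor 7th: C-flat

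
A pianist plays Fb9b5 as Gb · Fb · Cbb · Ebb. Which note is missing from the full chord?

The full Fb9b5 chord is Fb, Ab, Cbb, Ebb, Gb.
Comparing with the voicing, the major 3rd (3rd) — Ab — is absent.

Ab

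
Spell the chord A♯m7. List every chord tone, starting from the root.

A# – C# – E# – G#

Root A#, quality minor seventh:
root → A#
3rd (minor 3rd) → C#
5th (perfect 5th) → E#
7th (minor 7th) → G#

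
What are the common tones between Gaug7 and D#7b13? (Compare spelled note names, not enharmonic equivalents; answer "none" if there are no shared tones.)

Gaug7 = G, B, D#, F.
D#7b13 = D#, F##, A#, C#, B.
Shared: B, D#.

B D#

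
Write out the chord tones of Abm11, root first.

Ab, Cb, Eb, Gb, Bb, Db

Root Ab, quality minor eleventh:
root → Ab
3rd (minor 3rd) → Cb
5th (perfect 5th) → Eb
7th (minor 7th) → Gb
9th (major 9th) → Bb
11th (perfect 11th) → Db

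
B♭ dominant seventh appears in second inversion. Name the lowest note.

B♭ dominant seventh in root position is Bb–D–F–Ab.
Second inversion places the fifth in the bass, which is F.

F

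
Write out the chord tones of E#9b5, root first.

Root E♯, quality dominant ninth flat five:
E♯ — root
G𝄪 — major 3rd
B — diminished 5th
D♯ — minor 7th
F𝄪 — major 9th

E♯, G𝄪, B, D♯, F𝄪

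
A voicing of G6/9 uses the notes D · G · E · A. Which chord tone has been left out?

G6/9 = G, B, D, E, A. The voicing lacks the 3rd (major 3rd), B.

B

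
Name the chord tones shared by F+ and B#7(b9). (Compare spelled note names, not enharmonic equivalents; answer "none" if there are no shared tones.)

C#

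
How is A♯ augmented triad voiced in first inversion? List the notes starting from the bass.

C-double-sharp E-double-sharp A-sharp

In root position, A♯ augmented triad is A-sharp–C-double-sharp–E-double-sharp.
First inversion puts the third (C-double-sharp) in the bass.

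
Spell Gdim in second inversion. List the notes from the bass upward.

Gdim = G–Bb–Db; second inversion → fifth (Db) lowest.

Db – G – Bb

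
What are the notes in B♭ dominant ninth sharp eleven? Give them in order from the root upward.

B-flat – D – F – A-flat – C – E

Root B-flat, quality dominant ninth sharp eleven:
B-flat — root
D — major 3rd
F — perfect 5th
A-flat — minor 7th
C — major 9th
E — augmented 11th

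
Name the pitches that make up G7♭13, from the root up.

G7♭13: dominant seventh flat thirteen on G.
root → G
3rd (major 3rd) → B
5th (perfect 5th) → D
7th (minor 7th) → F
13th (minor 13th) → Eb

G B D F Eb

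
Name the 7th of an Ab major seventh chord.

Root of Ab major seventh = A-flat. The 7th is a major 7th: A-flat up a major 7th → G.

G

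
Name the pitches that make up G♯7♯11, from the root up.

G♯7♯11: dominant seventh sharp eleven on G#.
G# — root
B# — major 3rd
D# — perfect 5th
F# — minor 7th
C## — augmented 11th

G# B# D# F# C##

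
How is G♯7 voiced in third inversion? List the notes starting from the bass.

F♯ – G♯ – B♯ – D♯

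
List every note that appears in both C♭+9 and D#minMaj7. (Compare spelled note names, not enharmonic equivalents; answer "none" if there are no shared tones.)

C♭+9: Cb Eb G Bbb Db
D#minMaj7: D# F# A# C##
Common to both → none.

none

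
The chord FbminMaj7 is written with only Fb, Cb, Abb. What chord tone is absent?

Eb

FbminMaj7 = Fb, Abb, Cb, Eb. The voicing lacks the 7th (major 7th), Eb.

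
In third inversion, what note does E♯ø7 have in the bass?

D#

E♯ø7 = E#–G#–B–D#. Third inversion → seventh in the bass = D#.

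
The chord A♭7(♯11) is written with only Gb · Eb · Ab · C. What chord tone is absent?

The full A♭7(♯11) chord is Ab, C, Eb, Gb, D.
Comparing with the voicing, the augmented 11th (11th) — D — is absent.

D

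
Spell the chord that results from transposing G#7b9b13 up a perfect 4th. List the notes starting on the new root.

C# – E# – G# – B – D – A

Transposed root: G# → C# (perfect 4th up). So we spell C# dominant seventh flat nine flat thirteen:
- root: C#
- major 3rd: E#
- perfect 5th: G#
- minor 7th: B
- minor 9th: D
- minor 13th: A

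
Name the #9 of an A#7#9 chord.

B##

A#7#9 is built on A#; its 9th is an augmented 9th above the root.
A second above A uses the letter B, and the augmented 9th above A# is B##.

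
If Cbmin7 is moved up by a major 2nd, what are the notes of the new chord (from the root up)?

Db  Fb  Ab  Cb

Transposed root: Cb → Db (major 2nd up). So we spell Db minor seventh:
Db — root
Fb — minor 3rd
Ab — perfect 5th
Cb — minor 7th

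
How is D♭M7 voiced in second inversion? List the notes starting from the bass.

D♭M7 = D♭–F–A♭–C; second inversion → fifth (A♭) lowest.

A♭, C, D♭, F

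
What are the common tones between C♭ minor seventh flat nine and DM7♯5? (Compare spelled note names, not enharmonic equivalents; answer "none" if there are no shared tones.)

none

C♭ minor seventh flat nine: Cb Ebb Gb Bbb Dbb
DM7♯5: D F# A# C#
Common to both → none.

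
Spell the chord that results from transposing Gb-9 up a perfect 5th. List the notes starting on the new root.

D♭  F♭  A♭  C♭  E♭

A perfect 5th up from G♭ is D♭, so the new chord is D♭ minor ninth.
Root: D♭
Minor 3rd (3rd): F♭
Perfect 5th (5th): A♭
Minor 7th (7th): C♭
Major 9th (9th): E♭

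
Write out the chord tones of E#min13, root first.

Root E#, quality minor thirteenth:
root → E#
3rd (minor 3rd) → G#
5th (perfect 5th) → B#
7th (minor 7th) → D#
9th (major 9th) → F##
11th (perfect 11th) → A#
13th (major 13th) → C##

E#  G#  B#  D#  F##  A#  C##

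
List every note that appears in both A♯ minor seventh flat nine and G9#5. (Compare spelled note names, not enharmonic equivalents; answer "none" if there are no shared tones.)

A♯ minor seventh flat nine = A#, C#, E#, G#, B.
G9#5 = G, B, D#, F, A.
Shared: B.

B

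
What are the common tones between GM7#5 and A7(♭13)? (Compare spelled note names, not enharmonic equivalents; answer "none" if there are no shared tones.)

GM7#5: G B D# F#
A7(♭13): A C# E G F
Common to both → G.

G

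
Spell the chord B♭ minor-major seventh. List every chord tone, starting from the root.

Bb, Db, F, A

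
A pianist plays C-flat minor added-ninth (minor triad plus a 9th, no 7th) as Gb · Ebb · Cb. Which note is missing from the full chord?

C-flat minor added-ninth = Cb, Ebb, Gb, Db. The voicing lacks the 9th (major 9th), Db.

Db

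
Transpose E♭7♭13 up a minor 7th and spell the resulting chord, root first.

Transposed root: Eb → Db (minor 7th up). So we spell Db dominant seventh flat thirteen:
- root: Db
- major 3rd: F
- perfect 5th: Ab
- minor 7th: Cb
- minor 13th: Bbb

Db, F, Ab, Cb, Bbb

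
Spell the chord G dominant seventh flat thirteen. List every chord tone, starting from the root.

Root G, quality dominant seventh flat thirteen:
- root: G
- major 3rd: B
- perfect 5th: D
- minor 7th: F
- minor 13th: Eb

G – B – D – F – Eb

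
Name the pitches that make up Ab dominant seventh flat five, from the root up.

Root A-flat, quality dominant seventh flat five:
A-flat — root
C — major 3rd
E-double-flat — diminished 5th
G-flat — minor 7th

A-flat, C, E-double-flat, G-flat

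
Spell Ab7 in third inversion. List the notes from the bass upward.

Gb  Ab  C  Eb

In root position, Ab7 is Ab–C–Eb–Gb.
Third inversion puts the seventh (Gb) in the bass.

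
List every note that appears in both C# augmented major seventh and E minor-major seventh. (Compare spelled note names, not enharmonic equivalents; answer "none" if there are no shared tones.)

C# augmented major seventh = C-sharp, E-sharp, G-double-sharp, B-sharp.
E minor-major seventh = E, G, B, D-sharp.
Shared: none.

none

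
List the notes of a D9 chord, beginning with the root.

D  F#  A  C  E

Root D, quality dominant ninth:
root → D
3rd (major 3rd) → F#
5th (perfect 5th) → A
7th (minor 7th) → C
9th (major 9th) → E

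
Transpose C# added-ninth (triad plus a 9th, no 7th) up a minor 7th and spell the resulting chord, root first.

B – D# – F# – C#

Transposed root: C# → B (minor 7th up). So we spell B added-ninth:
- root: B
- major 3rd: D#
- perfect 5th: F#
- major 9th: C#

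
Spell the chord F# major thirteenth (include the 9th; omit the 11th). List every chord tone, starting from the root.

F-sharp, A-sharp, C-sharp, E-sharp, G-sharp, D-sharp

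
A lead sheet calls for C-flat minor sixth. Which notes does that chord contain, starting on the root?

C-flat, E-double-flat, G-flat, A-flat

C-flat minor sixth: minor sixth on C-flat.
root → C-flat
3rd (minor 3rd) → E-double-flat
5th (perfect 5th) → G-flat
6th (major 6th) → A-flat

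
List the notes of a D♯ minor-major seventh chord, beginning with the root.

D♯, F♯, A♯, C𝄪

D♯ minor-major seventh is a minor-major seventh built on D♯.
- root: D♯
- minor 3rd: F♯
- perfect 5th: A♯
- major 7th: C𝄪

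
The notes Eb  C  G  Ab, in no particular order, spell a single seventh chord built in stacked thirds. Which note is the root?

Ab

Arranged so that each adjacent pair is a third by letter name: Ab – C – Eb – G.
The bottom of that stack, Ab, is the root (this is Ab major seventh).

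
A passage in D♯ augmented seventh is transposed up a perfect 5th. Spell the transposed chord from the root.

D-sharp up a perfect 5th → A-sharp. New chord: A-sharp augmented seventh.
Root: A-sharp
Major 3rd (3rd): C-double-sharp
Augmented 5th (5th): E-double-sharp
Minor 7th (7th): G-sharp

A-sharp – C-double-sharp – E-double-sharp – G-sharp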